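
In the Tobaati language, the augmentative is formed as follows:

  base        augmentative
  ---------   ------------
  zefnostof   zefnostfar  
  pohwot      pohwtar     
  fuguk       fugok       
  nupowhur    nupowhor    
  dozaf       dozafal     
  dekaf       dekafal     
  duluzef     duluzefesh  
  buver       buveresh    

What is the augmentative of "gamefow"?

zefnostof and dozaf both end in -f yet inflect differently (zefnostfar, dozafal), so the final letter is not what conditions the rule; the last vowel is.
"gamefow" has last vowel 'o'. The stems whose last vowel is 'o' (zefnostof → zefnostfar, pohwot → pohwtar) delete the last vowel and add -ar.
So gamefow → gamefwar.

gamefwar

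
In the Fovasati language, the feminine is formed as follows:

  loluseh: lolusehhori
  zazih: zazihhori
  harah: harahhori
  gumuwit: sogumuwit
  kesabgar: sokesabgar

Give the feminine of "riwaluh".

harah and kesabgar both have last vowel 'a' yet inflect differently (harahhori, sokesabgar), so the last vowel is not what conditions the rule; the final letter is.
"riwaluh" ends in -h. The stems ending in -h (loluseh → lolusehhori, harah → harahhori, zazih → zazihhori) double the final consonant and add -ori.
So riwaluh → riwaluhhori.

riwaluhhori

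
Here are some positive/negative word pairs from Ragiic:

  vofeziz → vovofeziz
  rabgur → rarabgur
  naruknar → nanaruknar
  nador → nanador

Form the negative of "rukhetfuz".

rurukhetfuz

Every pair shown (vofeziz → vovofeziz, rabgur → rarabgur, naruknar → nanaruknar, …) follows the same rule: repeat the first consonant+vowel as a prefix.
So rukhetfuz → rurukhetfuz.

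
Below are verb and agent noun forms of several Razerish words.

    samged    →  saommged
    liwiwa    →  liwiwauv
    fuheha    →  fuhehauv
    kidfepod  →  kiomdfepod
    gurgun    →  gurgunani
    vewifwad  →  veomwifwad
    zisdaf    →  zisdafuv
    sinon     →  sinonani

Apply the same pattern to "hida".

kidfepod and sinon both have last vowel 'o' yet inflect differently (kiomdfepod, sinonani), so the last vowel is not what conditions the rule; the final letter is.
"hida" ends in -a. The stems ending in -a (fuheha → fuhehauv, liwiwa → liwiwauv) add -uv.
So hida → hidauv.

hidauv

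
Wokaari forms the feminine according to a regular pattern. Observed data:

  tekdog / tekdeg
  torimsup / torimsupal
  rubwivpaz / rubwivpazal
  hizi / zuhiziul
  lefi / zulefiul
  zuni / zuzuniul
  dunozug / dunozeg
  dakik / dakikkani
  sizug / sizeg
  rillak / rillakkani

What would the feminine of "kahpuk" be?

zuni and dakik both have last vowel 'i' yet inflect differently (zuzuniul, dakikkani), so the last vowel is not what conditions the rule; the final letter is.
"kahpuk" ends in -k. The stems ending in -k (dakik → dakikkani, rillak → rillakkani) double the final consonant and add -ani.
So kahpuk → kahpukkani.

kahpukkani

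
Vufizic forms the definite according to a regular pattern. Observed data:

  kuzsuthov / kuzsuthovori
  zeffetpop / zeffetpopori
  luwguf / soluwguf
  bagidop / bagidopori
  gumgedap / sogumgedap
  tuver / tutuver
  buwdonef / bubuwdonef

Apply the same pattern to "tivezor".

buwdonef and luwguf both end in -f yet inflect differently (bubuwdonef, soluwguf), so the final letter is not what conditions the rule; the last vowel is.
"tivezor" has last vowel 'o'. The stems whose last vowel is 'o' (kuzsuthov → kuzsuthovori, zeffetpop → zeffetpopori, bagidop → bagidopori) add -ori.
So tivezor → tivezorori.

tivezorori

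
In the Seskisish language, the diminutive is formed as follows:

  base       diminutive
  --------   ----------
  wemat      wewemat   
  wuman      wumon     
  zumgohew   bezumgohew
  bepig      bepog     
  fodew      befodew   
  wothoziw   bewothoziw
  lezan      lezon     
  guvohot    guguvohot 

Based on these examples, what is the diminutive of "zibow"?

wemat and wuman both have last vowel 'a' yet inflect differently (wewemat, wumon), so the last vowel is not what conditions the rule; the final letter is.
"zibow" ends in -w. The stems ending in -w (zumgohew → bezumgohew, fodew → befodew, wothoziw → bewothoziw) add the prefix be-.
The other patterns: stems ending in -t repeat the first consonant+vowel as a prefix; stems ending in -g or -n change the last vowel to 'o'.
So zibow → bezibow.

bezibow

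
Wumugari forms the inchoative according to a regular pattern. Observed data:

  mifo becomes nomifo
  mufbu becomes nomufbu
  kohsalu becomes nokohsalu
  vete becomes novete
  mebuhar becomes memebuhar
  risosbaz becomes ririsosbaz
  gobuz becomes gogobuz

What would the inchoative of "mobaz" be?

momobaz

mufbu and gobuz both have last vowel 'u' yet inflect differently (nomufbu, gogobuz), so the last vowel is not what conditions the rule; whether the stem ends in a vowel or a consonant is.
"mobaz" ends in a consonant. The stems ending in a consonant (mebuhar → memebuhar, risosbaz → ririsosbaz, gobuz → gogobuz) repeat the first consonant+vowel as a prefix.
So mobaz → momobaz.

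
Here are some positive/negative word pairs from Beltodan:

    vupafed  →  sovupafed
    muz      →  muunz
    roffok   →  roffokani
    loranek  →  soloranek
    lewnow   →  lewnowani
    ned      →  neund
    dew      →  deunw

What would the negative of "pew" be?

"pew" has 1 vowel. The stems with 1 vowel (dew → deunw, muz → muunz, ned → neund) insert -un- after the first vowel.
So pew → peunw.

peunw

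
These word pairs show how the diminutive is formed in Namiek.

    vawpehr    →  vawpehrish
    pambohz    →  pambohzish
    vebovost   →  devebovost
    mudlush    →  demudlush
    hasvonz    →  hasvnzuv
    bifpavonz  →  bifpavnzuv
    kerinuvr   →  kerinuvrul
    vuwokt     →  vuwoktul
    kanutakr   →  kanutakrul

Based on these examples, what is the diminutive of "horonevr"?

pambohz and hasvonz both end in -z yet inflect differently (pambohzish, hasvnzuv), so the final letter is not what conditions the rule; the second-to-last letter is.
"horonevr" has second-to-last letter 'v'. The one such stem in the data (kerinuvr → kerinuvrul) adds -ul, so the same rule applies.
The other patterns: stems whose second-to-last letter is 'h' add -ish; stems whose second-to-last letter is 's' add the prefix de-; stems whose second-to-last letter is 'n' delete the last vowel and add -uv.
So horonevr → horonevrul.

horonevrul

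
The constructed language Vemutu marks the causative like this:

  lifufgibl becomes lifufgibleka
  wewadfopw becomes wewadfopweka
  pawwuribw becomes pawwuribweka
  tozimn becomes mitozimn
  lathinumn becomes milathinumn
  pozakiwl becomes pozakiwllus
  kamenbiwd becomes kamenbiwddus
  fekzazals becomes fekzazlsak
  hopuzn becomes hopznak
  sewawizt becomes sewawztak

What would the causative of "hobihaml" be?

lifufgibl and pozakiwl both end in -l yet inflect differently (lifufgibleka, pozakiwllus), so the final letter is not what conditions the rule; the second-to-last letter is.
"hobihaml" has second-to-last letter 'm'. The stems whose second-to-last letter is 'm' (tozimn → mitozimn, lathinumn → milathinumn) add the prefix mi-.
So hobihaml → mihobihaml.

mihobihaml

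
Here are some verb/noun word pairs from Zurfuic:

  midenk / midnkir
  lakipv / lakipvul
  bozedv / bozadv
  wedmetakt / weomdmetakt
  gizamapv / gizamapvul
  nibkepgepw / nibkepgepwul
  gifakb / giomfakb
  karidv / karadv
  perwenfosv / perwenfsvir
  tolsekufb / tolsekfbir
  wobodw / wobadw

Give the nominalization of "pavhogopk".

gizamapv and bozedv both end in -v yet inflect differently (gizamapvul, bozadv), so the final letter is not what conditions the rule; the second-to-last letter is.
"pavhogopk" has second-to-last letter 'p'. The stems whose second-to-last letter is 'p' (gizamapv → gizamapvul, nibkepgepw → nibkepgepwul, lakipv → lakipvul) add -ul.
So pavhogopk → pavhogopkul.

pavhogopkul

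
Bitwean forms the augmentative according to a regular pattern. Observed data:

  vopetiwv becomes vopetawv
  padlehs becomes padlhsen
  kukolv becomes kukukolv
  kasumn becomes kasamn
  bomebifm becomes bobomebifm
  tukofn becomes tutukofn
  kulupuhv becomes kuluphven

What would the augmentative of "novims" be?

"novims" has second-to-last letter 'm'. The one such stem in the data (kasumn → kasamn) changes the last vowel to 'a' (as does vopetiwv), so the same rule applies.
So novims → novams.

novams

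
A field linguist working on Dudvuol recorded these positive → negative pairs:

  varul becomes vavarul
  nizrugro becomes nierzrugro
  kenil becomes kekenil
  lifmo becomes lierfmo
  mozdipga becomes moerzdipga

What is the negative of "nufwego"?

varul and lifmo both have 2 vowels yet inflect differently (vavarul, lierfmo), so the number of vowels is not what conditions the rule; whether the stem ends in a vowel or a consonant is.
"nufwego" ends in a vowel. The stems ending in a vowel (mozdipga → moerzdipga, nizrugro → nierzrugro, lifmo → lierfmo) insert -er- after the first vowel.
The other pattern: stems ending in a consonant repeat the first consonant+vowel as a prefix.
So nufwego → nuerfwego.

nuerfwego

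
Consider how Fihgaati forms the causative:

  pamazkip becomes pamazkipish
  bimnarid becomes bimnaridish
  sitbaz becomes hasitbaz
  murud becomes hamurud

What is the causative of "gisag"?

bimnarid and murud both end in -d yet inflect differently (bimnaridish, hamurud), so the final letter is not what conditions the rule; the last vowel is.
"gisag" has last vowel 'a'. The one such stem in the data (sitbaz → hasitbaz) adds the prefix ha-, so the same rule applies.
The other pattern: stems whose last vowel is 'i' add -ish.
So gisag → hagisag.

hagisag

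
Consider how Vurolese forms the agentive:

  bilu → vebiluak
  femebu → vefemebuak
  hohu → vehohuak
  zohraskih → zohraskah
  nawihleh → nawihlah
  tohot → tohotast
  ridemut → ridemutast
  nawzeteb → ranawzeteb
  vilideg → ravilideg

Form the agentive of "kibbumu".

vekibbumuak

bilu and ridemut both have last vowel 'u' yet inflect differently (vebiluak, ridemutast), so the last vowel is not what conditions the rule; the final letter is.
"kibbumu" ends in -u. The stems ending in -u (bilu → vebiluak, femebu → vefemebuak, hohu → vehohuak) add ve- … -ak around the stem.
So kibbumu → vekibbumuak.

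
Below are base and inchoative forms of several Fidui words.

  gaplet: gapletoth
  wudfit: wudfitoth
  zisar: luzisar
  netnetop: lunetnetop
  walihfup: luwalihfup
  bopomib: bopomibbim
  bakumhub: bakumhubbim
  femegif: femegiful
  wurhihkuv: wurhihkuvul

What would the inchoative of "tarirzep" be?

lutarirzep

wudfit and bopomib both have last vowel 'i' yet inflect differently (wudfitoth, bopomibbim), so the last vowel is not what conditions the rule; the final letter is.
"tarirzep" ends in -p. The stems ending in -p (netnetop → lunetnetop, walihfup → luwalihfup) add the prefix lu-.
The other patterns: stems ending in -t add -oth; stems ending in -b double the final consonant and add -im; stems ending in -f or -v add -ul.
So tarirzep → lutarirzep.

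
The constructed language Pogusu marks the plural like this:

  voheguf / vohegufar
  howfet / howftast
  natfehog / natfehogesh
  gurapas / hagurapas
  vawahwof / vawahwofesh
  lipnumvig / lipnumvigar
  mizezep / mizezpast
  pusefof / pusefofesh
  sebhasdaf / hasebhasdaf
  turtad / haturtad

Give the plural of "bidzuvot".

bidzuvotesh

sebhasdaf and voheguf both end in -f yet inflect differently (hasebhasdaf, vohegufar), so the final letter is not what conditions the rule; the last vowel is.
"bidzuvot" has last vowel 'o'. The stems whose last vowel is 'o' (natfehog → natfehogesh, vawahwof → vawahwofesh, pusefof → pusefofesh) add -esh.
The other patterns: stems whose last vowel is 'a' add the prefix ha-; stems whose last vowel is 'e' delete the last vowel and add -ast; stems whose last vowel is 'i' or 'u' add -ar.
So bidzuvot → bidzuvotesh.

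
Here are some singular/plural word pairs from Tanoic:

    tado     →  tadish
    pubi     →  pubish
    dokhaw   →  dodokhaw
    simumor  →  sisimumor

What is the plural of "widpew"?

wiwidpew

"widpew" ends in a consonant. The stems ending in a consonant (simumor → sisimumor, dokhaw → dodokhaw) repeat the first consonant+vowel as a prefix.
The other pattern: stems ending in a vowel drop the final letter and add -ish.
So widpew → wiwidpew.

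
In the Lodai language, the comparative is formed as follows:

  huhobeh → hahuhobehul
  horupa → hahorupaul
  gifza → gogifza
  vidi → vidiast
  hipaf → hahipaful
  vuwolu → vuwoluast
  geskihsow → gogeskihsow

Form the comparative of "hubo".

"hubo" begins with h-. The stems beginning with h- (huhobeh → hahuhobehul, hipaf → hahipaful, horupa → hahorupaul) add ha- … -ul around the stem.
The other patterns: stems beginning with v- add -ast; stems beginning with g- add the prefix go-.
So hubo → hahuboul.

hahuboul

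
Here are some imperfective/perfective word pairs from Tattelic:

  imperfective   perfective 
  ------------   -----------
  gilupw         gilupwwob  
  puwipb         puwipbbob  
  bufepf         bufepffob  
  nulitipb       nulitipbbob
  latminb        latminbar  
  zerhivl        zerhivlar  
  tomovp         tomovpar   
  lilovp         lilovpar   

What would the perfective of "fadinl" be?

"fadinl" has second-to-last letter 'n'. The one such stem in the data (latminb → latminbar) adds -ar, so the same rule applies.
The other pattern: stems whose second-to-last letter is 'p' double the final consonant and add -ob.
So fadinl → fadinlar.

fadinlar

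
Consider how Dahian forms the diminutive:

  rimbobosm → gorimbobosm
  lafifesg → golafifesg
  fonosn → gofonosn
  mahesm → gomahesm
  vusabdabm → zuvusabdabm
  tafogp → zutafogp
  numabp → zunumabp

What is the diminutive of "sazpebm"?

"sazpebm" has second-to-last letter 'b'. The stems whose second-to-last letter is 'b' (vusabdabm → zuvusabdabm, numabp → zunumabp) add the prefix zu-.
The other pattern: stems whose second-to-last letter is 's' add the prefix go-.
So sazpebm → zusazpebm.

zusazpebm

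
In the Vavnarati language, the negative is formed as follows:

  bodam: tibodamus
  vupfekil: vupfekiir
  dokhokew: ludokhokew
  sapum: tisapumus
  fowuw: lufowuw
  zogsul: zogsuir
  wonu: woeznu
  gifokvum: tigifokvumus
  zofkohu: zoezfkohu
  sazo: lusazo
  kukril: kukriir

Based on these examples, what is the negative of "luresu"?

wonu and zogsul both have last vowel 'u' yet inflect differently (woeznu, zogsuir), so the last vowel is not what conditions the rule; the final letter is.
"luresu" ends in -u. The stems ending in -u (wonu → woeznu, zofkohu → zoezfkohu) insert -ez- after the first vowel.
So luresu → luezresu.

luezresu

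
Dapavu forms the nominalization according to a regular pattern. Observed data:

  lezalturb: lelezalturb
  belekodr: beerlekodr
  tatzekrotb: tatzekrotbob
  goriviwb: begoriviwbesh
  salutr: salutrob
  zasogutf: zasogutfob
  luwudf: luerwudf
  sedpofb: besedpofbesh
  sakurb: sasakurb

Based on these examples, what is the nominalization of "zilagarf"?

belekodr and salutr both end in -r yet inflect differently (beerlekodr, salutrob), so the final letter is not what conditions the rule; the second-to-last letter is.
"zilagarf" has second-to-last letter 'r'. The stems whose second-to-last letter is 'r' (sakurb → sasakurb, lezalturb → lelezalturb) repeat the first consonant+vowel as a prefix.
So zilagarf → zizilagarf.

zizilagarf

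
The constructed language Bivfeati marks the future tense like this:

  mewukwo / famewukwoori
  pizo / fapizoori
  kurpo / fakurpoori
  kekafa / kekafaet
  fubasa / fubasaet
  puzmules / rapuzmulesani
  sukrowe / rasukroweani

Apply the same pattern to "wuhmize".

rawuhmizeani

kurpo and kekafa both begin with k- yet inflect differently (fakurpoori, kekafaet), so the first letter is not what conditions the rule; the final letter is.
"wuhmize" ends in -e. The one such stem in the data (sukrowe → rasukroweani) adds ra- … -ani around the stem, so the same rule applies.
So wuhmize → rawuhmizeani.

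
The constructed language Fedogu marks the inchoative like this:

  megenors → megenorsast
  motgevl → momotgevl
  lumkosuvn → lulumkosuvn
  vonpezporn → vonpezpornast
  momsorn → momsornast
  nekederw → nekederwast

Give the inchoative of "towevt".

momsorn and lumkosuvn both end in -n yet inflect differently (momsornast, lulumkosuvn), so the final letter is not what conditions the rule; the second-to-last letter is.
"towevt" has second-to-last letter 'v'. The stems whose second-to-last letter is 'v' (motgevl → momotgevl, lumkosuvn → lulumkosuvn) repeat the first consonant+vowel as a prefix.
The other pattern: stems whose second-to-last letter is 'r' add -ast.
So towevt → totowevt.

totowevt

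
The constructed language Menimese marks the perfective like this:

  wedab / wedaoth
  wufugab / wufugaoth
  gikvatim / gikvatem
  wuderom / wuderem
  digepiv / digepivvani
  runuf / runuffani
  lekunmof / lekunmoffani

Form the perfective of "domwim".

"domwim" ends in -m. The stems ending in -m (gikvatim → gikvatem, wuderom → wuderem) change the last vowel to 'e'.
The other patterns: stems ending in -b drop the final letter and add -oth; stems ending in -f or -v double the final consonant and add -ani.
So domwim → domwem.

domwem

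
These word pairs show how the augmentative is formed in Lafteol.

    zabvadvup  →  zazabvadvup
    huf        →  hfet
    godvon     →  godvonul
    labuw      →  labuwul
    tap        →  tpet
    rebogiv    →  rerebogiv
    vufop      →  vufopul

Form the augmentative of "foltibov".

fofoltibov

tap and vufop both end in -p yet inflect differently (tpet, vufopul), so the final letter is not what conditions the rule; the number of vowels is.
"foltibov" has 3 vowels. The stems with 3 vowels (zabvadvup → zazabvadvup, rebogiv → rerebogiv) repeat the first consonant+vowel as a prefix.
The other patterns: stems with 1 vowel delete the last vowel and add -et; stems with 2 vowels add -ul.
So foltibov → fofoltibov.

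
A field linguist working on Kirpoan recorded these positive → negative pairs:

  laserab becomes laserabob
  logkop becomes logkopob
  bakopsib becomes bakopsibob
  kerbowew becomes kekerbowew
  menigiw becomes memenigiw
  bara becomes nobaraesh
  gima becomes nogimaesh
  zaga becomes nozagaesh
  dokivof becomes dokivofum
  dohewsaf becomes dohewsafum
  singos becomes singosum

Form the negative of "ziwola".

bakopsib and menigiw both have last vowel 'i' yet inflect differently (bakopsibob, memenigiw), so the last vowel is not what conditions the rule; the final letter is.
"ziwola" ends in -a. The stems ending in -a (bara → nobaraesh, gima → nogimaesh, zaga → nozagaesh) add no- … -esh around the stem.
So ziwola → noziwolaesh.

noziwolaesh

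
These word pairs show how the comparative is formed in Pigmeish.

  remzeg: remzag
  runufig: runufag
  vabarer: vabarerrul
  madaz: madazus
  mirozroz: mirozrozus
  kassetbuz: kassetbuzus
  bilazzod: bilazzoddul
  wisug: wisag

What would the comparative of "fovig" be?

"fovig" ends in -g. The stems ending in -g (remzeg → remzag, wisug → wisag, runufig → runufag) change the last vowel to 'a'.
The other patterns: stems ending in -z add -us; stems ending in -d or -r double the final consonant and add -ul.
So fovig → fovag.

fovag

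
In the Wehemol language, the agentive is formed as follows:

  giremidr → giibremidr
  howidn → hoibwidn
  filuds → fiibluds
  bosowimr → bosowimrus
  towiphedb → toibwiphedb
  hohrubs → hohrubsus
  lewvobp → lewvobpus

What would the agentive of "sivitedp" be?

siibvitedp

giremidr and bosowimr both end in -r yet inflect differently (giibremidr, bosowimrus), so the final letter is not what conditions the rule; the second-to-last letter is.
"sivitedp" has second-to-last letter 'd'. The stems whose second-to-last letter is 'd' (howidn → hoibwidn, towiphedb → toibwiphedb, filuds → fiibluds) insert -ib- after the first vowel.
So sivitedp → siibvitedp.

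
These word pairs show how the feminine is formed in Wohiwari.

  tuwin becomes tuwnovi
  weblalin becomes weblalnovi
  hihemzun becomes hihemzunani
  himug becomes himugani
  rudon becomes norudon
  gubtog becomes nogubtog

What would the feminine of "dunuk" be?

dunukani

tuwin and hihemzun both end in -n yet inflect differently (tuwnovi, hihemzunani), so the final letter is not what conditions the rule; the last vowel is.
"dunuk" has last vowel 'u'. The stems whose last vowel is 'u' (hihemzun → hihemzunani, himug → himugani) add -ani.
So dunuk → dunukani.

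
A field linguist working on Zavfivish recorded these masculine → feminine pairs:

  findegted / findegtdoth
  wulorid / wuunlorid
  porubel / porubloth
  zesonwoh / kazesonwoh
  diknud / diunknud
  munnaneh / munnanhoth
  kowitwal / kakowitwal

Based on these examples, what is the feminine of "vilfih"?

"vilfih" has last vowel 'i'. The one such stem in the data (wulorid → wuunlorid) inserts -un- after the first vowel (as does diknud), so the same rule applies.
So vilfih → viunlfih.

viunlfih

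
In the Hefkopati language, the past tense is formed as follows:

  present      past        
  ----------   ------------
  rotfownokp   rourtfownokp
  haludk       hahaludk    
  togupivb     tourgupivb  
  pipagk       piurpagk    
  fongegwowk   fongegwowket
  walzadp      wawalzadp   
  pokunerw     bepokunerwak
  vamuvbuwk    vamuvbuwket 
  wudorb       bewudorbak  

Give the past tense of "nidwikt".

niurdwikt

vamuvbuwk and haludk both end in -k yet inflect differently (vamuvbuwket, hahaludk), so the final letter is not what conditions the rule; the second-to-last letter is.
"nidwikt" has second-to-last letter 'k'. The one such stem in the data (rotfownokp → rourtfownokp) inserts -ur- after the first vowel (as do pipagk, togupivb), so the same rule applies.
So nidwikt → niurdwikt.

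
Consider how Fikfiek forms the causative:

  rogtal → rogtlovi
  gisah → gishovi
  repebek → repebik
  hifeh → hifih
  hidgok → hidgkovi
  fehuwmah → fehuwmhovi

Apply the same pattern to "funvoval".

funvovlovi

hifeh and fehuwmah both end in -h yet inflect differently (hifih, fehuwmhovi), so the final letter is not what conditions the rule; the last vowel is.
"funvoval" has last vowel 'a'. The stems whose last vowel is 'a' (fehuwmah → fehuwmhovi, rogtal → rogtlovi, gisah → gishovi) delete the last vowel and add -ovi.
So funvoval → funvovlovi.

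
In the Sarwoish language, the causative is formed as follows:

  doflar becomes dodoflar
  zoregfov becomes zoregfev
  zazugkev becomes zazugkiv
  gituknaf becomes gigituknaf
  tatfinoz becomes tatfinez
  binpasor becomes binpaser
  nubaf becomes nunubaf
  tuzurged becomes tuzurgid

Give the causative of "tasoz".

tasez

doflar and binpasor both end in -r yet inflect differently (dodoflar, binpaser), so the final letter is not what conditions the rule; the last vowel is.
"tasoz" has last vowel 'o'. The stems whose last vowel is 'o' (tatfinoz → tatfinez, binpasor → binpaser, zoregfov → zoregfev) change the last vowel to 'e'.
So tasoz → tasez.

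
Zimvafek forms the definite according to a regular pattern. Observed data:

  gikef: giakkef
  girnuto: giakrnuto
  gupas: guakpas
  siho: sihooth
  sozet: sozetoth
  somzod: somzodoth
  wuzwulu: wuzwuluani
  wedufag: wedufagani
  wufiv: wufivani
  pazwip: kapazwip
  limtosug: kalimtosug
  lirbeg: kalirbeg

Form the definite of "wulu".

wuluani

girnuto and siho both end in -o yet inflect differently (giakrnuto, sihooth), so the final letter is not what conditions the rule; the first letter is.
"wulu" begins with w-. The stems beginning with w- (wuzwulu → wuzwuluani, wedufag → wedufagani, wufiv → wufivani) add -ani.
The other patterns: stems beginning with g- insert -ak- after the first vowel; stems beginning with s- add -oth; stems beginning with l- or p- add the prefix ka-.
So wulu → wuluani.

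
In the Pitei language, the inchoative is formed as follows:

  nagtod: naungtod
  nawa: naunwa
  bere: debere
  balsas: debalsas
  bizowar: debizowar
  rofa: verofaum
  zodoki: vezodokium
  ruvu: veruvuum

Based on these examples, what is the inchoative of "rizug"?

verizugum

"rizug" begins with r-. The stems beginning with r- (rofa → verofaum, ruvu → veruvuum) add ve- … -um around the stem.
So rizug → verizugum.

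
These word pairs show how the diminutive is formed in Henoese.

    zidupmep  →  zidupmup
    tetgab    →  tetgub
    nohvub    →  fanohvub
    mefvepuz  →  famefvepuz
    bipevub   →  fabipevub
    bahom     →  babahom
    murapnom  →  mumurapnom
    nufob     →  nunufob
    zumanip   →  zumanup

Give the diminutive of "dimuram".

nohvub and nufob both end in -b yet inflect differently (fanohvub, nunufob), so the final letter is not what conditions the rule; the last vowel is.
"dimuram" has last vowel 'a'. The one such stem in the data (tetgab → tetgub) changes the last vowel to 'u' (as do zidupmep, zumanip), so the same rule applies.
The other patterns: stems whose last vowel is 'u' add the prefix fa-; stems whose last vowel is 'o' repeat the first consonant+vowel as a prefix.
So dimuram → dimurum.

dimurum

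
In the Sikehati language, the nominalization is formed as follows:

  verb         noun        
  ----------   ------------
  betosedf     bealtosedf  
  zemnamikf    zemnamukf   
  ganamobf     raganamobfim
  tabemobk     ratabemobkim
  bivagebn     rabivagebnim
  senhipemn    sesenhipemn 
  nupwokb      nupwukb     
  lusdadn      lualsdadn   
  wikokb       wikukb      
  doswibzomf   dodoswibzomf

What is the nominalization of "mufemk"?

doswibzomf and betosedf both end in -f yet inflect differently (dodoswibzomf, bealtosedf), so the final letter is not what conditions the rule; the second-to-last letter is.
"mufemk" has second-to-last letter 'm'. The stems whose second-to-last letter is 'm' (senhipemn → sesenhipemn, doswibzomf → dodoswibzomf) repeat the first consonant+vowel as a prefix.
So mufemk → mumufemk.

mumufemk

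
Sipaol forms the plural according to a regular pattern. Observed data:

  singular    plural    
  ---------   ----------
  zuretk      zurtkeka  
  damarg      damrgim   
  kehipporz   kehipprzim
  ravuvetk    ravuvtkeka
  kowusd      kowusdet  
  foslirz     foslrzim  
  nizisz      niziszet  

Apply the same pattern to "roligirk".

kehipporz and nizisz both end in -z yet inflect differently (kehipprzim, niziszet), so the final letter is not what conditions the rule; the second-to-last letter is.
"roligirk" has second-to-last letter 'r'. The stems whose second-to-last letter is 'r' (damarg → damrgim, kehipporz → kehipprzim, foslirz → foslrzim) delete the last vowel and add -im.
The other patterns: stems whose second-to-last letter is 't' delete the last vowel and add -eka; stems whose second-to-last letter is 's' add -et.
So roligirk → roligrkim.

roligrkim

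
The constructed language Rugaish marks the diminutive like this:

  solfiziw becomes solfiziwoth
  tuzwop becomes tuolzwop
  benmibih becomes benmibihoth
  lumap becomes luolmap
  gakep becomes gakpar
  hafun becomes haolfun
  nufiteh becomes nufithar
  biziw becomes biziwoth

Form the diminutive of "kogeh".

"kogeh" has last vowel 'e'. The stems whose last vowel is 'e' (nufiteh → nufithar, gakep → gakpar) delete the last vowel and add -ar.
The other patterns: stems whose last vowel is 'i' add -oth; stems whose last vowel is 'a', 'o' or 'u' insert -ol- after the first vowel.
So kogeh → koghar.

koghar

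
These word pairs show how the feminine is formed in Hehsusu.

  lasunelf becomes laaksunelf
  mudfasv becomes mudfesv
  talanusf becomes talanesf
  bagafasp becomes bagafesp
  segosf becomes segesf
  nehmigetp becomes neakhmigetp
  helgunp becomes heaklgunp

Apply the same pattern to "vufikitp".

vuakfikitp

"vufikitp" has second-to-last letter 't'. The one such stem in the data (nehmigetp → neakhmigetp) inserts -ak- after the first vowel (as do helgunp, lasunelf), so the same rule applies.
The other pattern: stems whose second-to-last letter is 's' change the last vowel to 'e'.
So vufikitp → vuakfikitp.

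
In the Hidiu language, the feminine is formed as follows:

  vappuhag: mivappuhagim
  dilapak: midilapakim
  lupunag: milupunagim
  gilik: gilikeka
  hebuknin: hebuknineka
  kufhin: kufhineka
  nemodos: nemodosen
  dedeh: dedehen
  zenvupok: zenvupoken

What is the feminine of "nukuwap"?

"nukuwap" has last vowel 'a'. The stems whose last vowel is 'a' (vappuhag → mivappuhagim, dilapak → midilapakim, lupunag → milupunagim) add mi- … -im around the stem.
The other patterns: stems whose last vowel is 'i' add -eka; stems whose last vowel is 'e' or 'o' add -en.
So nukuwap → minukuwapim.

minukuwapim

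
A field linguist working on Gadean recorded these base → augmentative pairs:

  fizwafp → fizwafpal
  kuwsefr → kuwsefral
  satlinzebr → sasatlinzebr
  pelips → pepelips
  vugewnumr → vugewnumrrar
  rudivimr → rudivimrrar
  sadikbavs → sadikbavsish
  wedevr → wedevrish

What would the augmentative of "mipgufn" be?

kuwsefr and satlinzebr both end in -r yet inflect differently (kuwsefral, sasatlinzebr), so the final letter is not what conditions the rule; the second-to-last letter is.
"mipgufn" has second-to-last letter 'f'. The stems whose second-to-last letter is 'f' (fizwafp → fizwafpal, kuwsefr → kuwsefral) add -al.
So mipgufn → mipgufnal.

mipgufnal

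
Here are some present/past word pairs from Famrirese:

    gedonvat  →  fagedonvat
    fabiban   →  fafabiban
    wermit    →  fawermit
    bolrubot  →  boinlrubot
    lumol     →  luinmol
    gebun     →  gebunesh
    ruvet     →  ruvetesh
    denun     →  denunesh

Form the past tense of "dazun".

dazunesh

"dazun" has last vowel 'u'. The stems whose last vowel is 'u' (gebun → gebunesh, denun → denunesh) add -esh.
So dazun → dazunesh.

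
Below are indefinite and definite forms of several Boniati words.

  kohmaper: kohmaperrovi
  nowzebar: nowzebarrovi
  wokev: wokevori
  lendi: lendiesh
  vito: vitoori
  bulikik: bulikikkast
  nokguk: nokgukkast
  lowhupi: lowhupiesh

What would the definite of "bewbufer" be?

bewbuferrovi

"bewbufer" ends in -r. The stems ending in -r (kohmaper → kohmaperrovi, nowzebar → nowzebarrovi) double the final consonant and add -ovi.
The other patterns: stems ending in -i add -esh; stems ending in -k double the final consonant and add -ast; stems ending in -o or -v add -ori.
So bewbufer → bewbuferrovi.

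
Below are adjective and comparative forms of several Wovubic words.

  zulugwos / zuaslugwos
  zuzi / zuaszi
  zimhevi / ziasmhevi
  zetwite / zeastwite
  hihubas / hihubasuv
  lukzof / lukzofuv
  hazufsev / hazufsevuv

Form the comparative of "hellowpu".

zulugwos and hihubas both end in -s yet inflect differently (zuaslugwos, hihubasuv), so the final letter is not what conditions the rule; the first letter is.
"hellowpu" begins with h-. The stems beginning with h- (hihubas → hihubasuv, hazufsev → hazufsevuv) add -uv.
So hellowpu → hellowpuuv.

hellowpuuv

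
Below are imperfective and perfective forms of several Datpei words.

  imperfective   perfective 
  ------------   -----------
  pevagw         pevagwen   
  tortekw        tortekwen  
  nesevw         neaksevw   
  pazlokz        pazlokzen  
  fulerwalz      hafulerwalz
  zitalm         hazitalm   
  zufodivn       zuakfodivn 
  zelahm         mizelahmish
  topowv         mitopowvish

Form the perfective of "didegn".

"didegn" has second-to-last letter 'g'. The one such stem in the data (pevagw → pevagwen) adds -en, so the same rule applies.
So didegn → didegnen.

didegnen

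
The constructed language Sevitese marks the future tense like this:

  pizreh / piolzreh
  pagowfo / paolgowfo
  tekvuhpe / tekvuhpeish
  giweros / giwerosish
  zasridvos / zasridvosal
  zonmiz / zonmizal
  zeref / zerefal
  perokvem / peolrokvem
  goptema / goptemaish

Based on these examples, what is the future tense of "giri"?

zasridvos and giweros both end in -s yet inflect differently (zasridvosal, giwerosish), so the final letter is not what conditions the rule; the first letter is.
"giri" begins with g-. The stems beginning with g- (giweros → giwerosish, goptema → goptemaish) add -ish.
The other patterns: stems beginning with z- add -al; stems beginning with p- insert -ol- after the first vowel.
So giri → giriish.

giriish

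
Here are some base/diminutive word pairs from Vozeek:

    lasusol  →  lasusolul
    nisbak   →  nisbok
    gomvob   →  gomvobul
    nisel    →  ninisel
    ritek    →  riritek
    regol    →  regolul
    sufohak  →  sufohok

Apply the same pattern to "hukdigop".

hukdigopul

nisel and regol both end in -l yet inflect differently (ninisel, regolul), so the final letter is not what conditions the rule; the last vowel is.
"hukdigop" has last vowel 'o'. The stems whose last vowel is 'o' (gomvob → gomvobul, regol → regolul, lasusol → lasusolul) add -ul.
So hukdigop → hukdigopul.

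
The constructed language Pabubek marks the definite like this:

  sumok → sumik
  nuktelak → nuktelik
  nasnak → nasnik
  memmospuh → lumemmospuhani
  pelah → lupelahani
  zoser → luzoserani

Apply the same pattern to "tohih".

"tohih" ends in -h. The stems ending in -h (memmospuh → lumemmospuhani, pelah → lupelahani) add lu- … -ani around the stem.
So tohih → lutohihani.

lutohihani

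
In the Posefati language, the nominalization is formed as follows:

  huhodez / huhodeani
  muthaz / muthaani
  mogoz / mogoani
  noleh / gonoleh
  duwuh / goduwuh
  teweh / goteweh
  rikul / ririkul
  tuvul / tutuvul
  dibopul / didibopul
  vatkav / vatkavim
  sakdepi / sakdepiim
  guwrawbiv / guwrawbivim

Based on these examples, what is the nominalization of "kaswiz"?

kaswiani

huhodez and noleh both have last vowel 'e' yet inflect differently (huhodeani, gonoleh), so the last vowel is not what conditions the rule; the final letter is.
"kaswiz" ends in -z. The stems ending in -z (huhodez → huhodeani, muthaz → muthaani, mogoz → mogoani) drop the final letter and add -ani.
The other patterns: stems ending in -h add the prefix go-; stems ending in -l repeat the first consonant+vowel as a prefix; stems ending in -i or -v add -im.
So kaswiz → kaswiani.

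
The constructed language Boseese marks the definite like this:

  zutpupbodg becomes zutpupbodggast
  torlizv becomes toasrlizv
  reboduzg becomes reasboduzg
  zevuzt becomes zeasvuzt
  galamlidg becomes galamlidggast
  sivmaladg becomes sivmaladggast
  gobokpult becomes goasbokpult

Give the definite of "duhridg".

duhridggast

galamlidg and reboduzg both end in -g yet inflect differently (galamlidggast, reasboduzg), so the final letter is not what conditions the rule; the second-to-last letter is.
"duhridg" has second-to-last letter 'd'. The stems whose second-to-last letter is 'd' (galamlidg → galamlidggast, sivmaladg → sivmaladggast, zutpupbodg → zutpupbodggast) double the final consonant and add -ast.
The other pattern: stems whose second-to-last letter is 'l' or 'z' insert -as- after the first vowel.
So duhridg → duhridggast.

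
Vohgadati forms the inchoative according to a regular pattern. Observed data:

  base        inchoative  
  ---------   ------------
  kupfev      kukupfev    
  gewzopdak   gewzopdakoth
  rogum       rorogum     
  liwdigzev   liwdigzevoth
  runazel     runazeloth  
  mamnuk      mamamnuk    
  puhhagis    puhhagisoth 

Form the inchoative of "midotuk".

mamnuk and gewzopdak both end in -k yet inflect differently (mamamnuk, gewzopdakoth), so the final letter is not what conditions the rule; the number of vowels is.
"midotuk" has 3 vowels. The stems with 3 vowels (runazel → runazeloth, gewzopdak → gewzopdakoth, puhhagis → puhhagisoth) add -oth.
So midotuk → midotukoth.

midotukoth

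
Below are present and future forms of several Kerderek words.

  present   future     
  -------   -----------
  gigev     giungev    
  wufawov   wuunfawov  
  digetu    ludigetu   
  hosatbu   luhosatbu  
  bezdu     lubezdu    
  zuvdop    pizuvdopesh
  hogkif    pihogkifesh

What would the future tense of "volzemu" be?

luvolzemu

wufawov and zuvdop both have last vowel 'o' yet inflect differently (wuunfawov, pizuvdopesh), so the last vowel is not what conditions the rule; the final letter is.
"volzemu" ends in -u. The stems ending in -u (digetu → ludigetu, hosatbu → luhosatbu, bezdu → lubezdu) add the prefix lu-.
The other patterns: stems ending in -v insert -un- after the first vowel; stems ending in -f or -p add pi- … -esh around the stem.
So volzemu → luvolzemu.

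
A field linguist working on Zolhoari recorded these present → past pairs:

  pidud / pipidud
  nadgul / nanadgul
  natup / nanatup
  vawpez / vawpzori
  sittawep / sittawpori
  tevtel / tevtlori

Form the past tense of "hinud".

"hinud" has last vowel 'u'. The stems whose last vowel is 'u' (pidud → pipidud, nadgul → nanadgul, natup → nanatup) repeat the first consonant+vowel as a prefix.
The other pattern: stems whose last vowel is 'e' delete the last vowel and add -ori.
So hinud → hihinud.

hihinud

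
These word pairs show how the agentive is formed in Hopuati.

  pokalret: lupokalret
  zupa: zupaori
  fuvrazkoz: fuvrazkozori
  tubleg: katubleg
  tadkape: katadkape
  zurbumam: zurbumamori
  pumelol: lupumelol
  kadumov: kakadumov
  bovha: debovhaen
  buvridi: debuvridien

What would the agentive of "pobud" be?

lupobud

bovha and zupa both end in -a yet inflect differently (debovhaen, zupaori), so the final letter is not what conditions the rule; the first letter is.
"pobud" begins with p-. The stems beginning with p- (pokalret → lupokalret, pumelol → lupumelol) add the prefix lu-.
So pobud → lupobud.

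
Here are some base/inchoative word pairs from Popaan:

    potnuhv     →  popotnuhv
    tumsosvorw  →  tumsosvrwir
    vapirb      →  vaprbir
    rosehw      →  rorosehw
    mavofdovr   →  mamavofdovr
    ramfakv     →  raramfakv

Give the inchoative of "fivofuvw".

fifivofuvw

tumsosvorw and rosehw both end in -w yet inflect differently (tumsosvrwir, rorosehw), so the final letter is not what conditions the rule; the second-to-last letter is.
"fivofuvw" has second-to-last letter 'v'. The one such stem in the data (mavofdovr → mamavofdovr) repeats the first consonant+vowel as a prefix (as do rosehw, ramfakv), so the same rule applies.
The other pattern: stems whose second-to-last letter is 'r' delete the last vowel and add -ir.
So fivofuvw → fifivofuvw.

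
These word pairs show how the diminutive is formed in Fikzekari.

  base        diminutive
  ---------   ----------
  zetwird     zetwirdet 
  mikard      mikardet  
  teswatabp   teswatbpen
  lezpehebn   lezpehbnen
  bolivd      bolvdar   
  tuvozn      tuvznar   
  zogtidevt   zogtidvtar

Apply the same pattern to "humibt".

zetwird and bolivd both end in -d yet inflect differently (zetwirdet, bolvdar), so the final letter is not what conditions the rule; the second-to-last letter is.
"humibt" has second-to-last letter 'b'. The stems whose second-to-last letter is 'b' (teswatabp → teswatbpen, lezpehebn → lezpehbnen) delete the last vowel and add -en.
So humibt → humbten.

humbten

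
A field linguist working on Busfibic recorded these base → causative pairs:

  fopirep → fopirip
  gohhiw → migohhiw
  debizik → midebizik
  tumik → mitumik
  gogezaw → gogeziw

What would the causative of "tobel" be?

gohhiw and gogezaw both end in -w yet inflect differently (migohhiw, gogeziw), so the final letter is not what conditions the rule; the last vowel is.
"tobel" has last vowel 'e'. The one such stem in the data (fopirep → fopirip) changes the last vowel to 'i' (as does gogezaw), so the same rule applies.
So tobel → tobil.

tobil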